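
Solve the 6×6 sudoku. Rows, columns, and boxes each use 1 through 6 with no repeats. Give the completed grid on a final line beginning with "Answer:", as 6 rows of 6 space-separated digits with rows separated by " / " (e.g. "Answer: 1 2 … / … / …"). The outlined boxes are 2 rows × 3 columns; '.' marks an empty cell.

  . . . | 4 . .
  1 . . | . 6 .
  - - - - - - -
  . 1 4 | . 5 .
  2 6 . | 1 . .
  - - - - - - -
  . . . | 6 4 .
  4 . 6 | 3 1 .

Step 1. [r1c5∈{2,3}] r1c5 is the only open cell in col 5 admitting 2 ⇒ r1c5=2.
Step 2. [r3c1∈{3}] r3c1 has the single candidate 3 ⇒ r3c1=3.
Step 3. [r5c1∈{5}] only 5 remains possible at r5c1 ⇒ r5c1=5.
Step 4. [r2c4∈{5}] r2c4 is down to just 5 ⇒ r2c4=5.
Step 5. [r2c6∈{3}] nothing but 3 survives at r2c6, so r2c6=3.
Step 6. [r6c2∈{2}] r6c2 has the single candidate 2, so r6c2=2.
Step 7. [r1c2∈{3,5}] col 2 places 5 nowhere but r1c2. So r1c2=5.
Step 8. [r3c4∈{2}] r3c4 has the single candidate 2 ⇒ r3c4=2.
Step 9. [r5c2∈{3}] nothing but 3 survives at r5c2 ⇒ r5c2=3.
Step 10. [r4c3∈{5}] r4c3 has the single candidate 5. So r4c3=5.
Step 11. [r6c6∈{5}] r6c6 is down to just 5 ⇒ r6c6=5.
Step 12. [r4c5∈{3}] only 3 remains possible at r4c5 ⇒ r4c5=3.
Step 13. [r3c6∈{6}] nothing but 6 survives at r3c6, so r3c6=6.
Step 14. [r2c3∈{2}] r2c3 has the single candidate 2, so r2c3=2.
Step 15. [r4c6∈{4}] r4c6 has the single candidate 4 ⇒ r4c6=4.
Step 16. [r5c3∈{1}] only 1 remains possible at r5c3 ⇒ r5c3=1.
Step 17. [r1c6∈{1}] only 1 remains possible at r1c6 ⇒ r1c6=1.
Step 18. [r2c2∈{4}] r2c2 is down to just 4. So r2c2=4.
Step 19. [r1c3∈{3}] only 3 remains possible at r1c3 ⇒ r1c3=3.
Step 20. [r1c1∈{6}] nothing but 6 survives at r1c1 ⇒ r1c1=6.
Step 21. [r5c6∈{2}] r5c6 is down to just 2, so r5c6=2.

Answer: 6 5 3 4 2 1 / 1 4 2 5 6 3 / 3 1 4 2 5 6 / 2 6 5 1 3 4 / 5 3 1 6 4 2 / 4 2 6 3 1 5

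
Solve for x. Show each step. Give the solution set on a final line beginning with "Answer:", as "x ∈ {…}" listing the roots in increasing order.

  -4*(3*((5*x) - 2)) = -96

Step 1. [-4*(3*((5*x) - 2)) = -96] LHS = -4·(…); ÷-4 both sides. So div: 3*((5*x) - 2) = 24.
Step 2. [3*((5*x) - 2) = 24] 3 out front; divide by 3. So div: (5*x) - 2 = 8.
Step 3. [(5*x) - 2 = 8] -2 is outermost — add 2 both sides ⇒ sub: 5*x = 10.
Step 4. [5*x = 10] 5·(inner) — divide through by 5 ⇒ div: x = 2.

Answer: x ∈ {2}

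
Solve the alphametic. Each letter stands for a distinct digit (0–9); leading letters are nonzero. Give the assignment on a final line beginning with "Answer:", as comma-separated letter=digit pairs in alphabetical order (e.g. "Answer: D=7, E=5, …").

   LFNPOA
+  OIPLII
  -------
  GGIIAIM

Step 1. [col 1: A + I ≡ M (mod 10)] several values work for I in column 1 (A + I ≡ M (mod 10), carry-in 0); try I=8 ⇒ I=8.
Step 2. [G] the sum has 7 digits but both addends have 6; that extra leading digit G is the final carry, namely 1, so G=1.
Step 3. [col 1: A + I ≡ M (mod 10)] column 1 (A + I ≡ M (mod 10), carry-in 0) doesn't pin A yet; pick A=6 and continue, so A=6.
Step 4. [col 1: A + I ≡ M (mod 10)] from column 1 (A=6, I=8, carry-in 0, digits 1,6,8 already taken and all letters distinct): M must equal 4 ⇒ M=4.
Step 5. [col 2: O + I ≡ I (mod 10)] column 2 reads O+I+carry(1)=I with I=8; with digits 1,4,6,8 already taken and all letters distinct, the only value for O is 9. So O=9.
Step 6. [col 3: P + L ≡ A (mod 10)] column 3 (P + L ≡ A (mod 10), carry-in 1) doesn't pin P yet; pick P=3 and continue. So P=3.
Step 7. [col 3: P + L ≡ A (mod 10)] column 3 reads P+L+carry(1)=A with P=3, A=6; with digits 1,3,4,6,8,9 already taken and all letters distinct, the only value for L is 2, so L=2.
Step 8. [col 4: N + P ≡ I (mod 10)] column 4 reads N+P+carry(0)=I with P=3, I=8; with digits 1,2,3,4,6,8,9 already taken and all letters distinct, the only value for N is 5, so N=5.
Step 9. [col 5: F + I ≡ I (mod 10)] from column 5 (I=8, carry-in 0, digits 1,2,3,4,5,6,8,9 already taken and all letters distinct): F must equal 0, so F=0.

Answer: A=6, F=0, G=1, I=8, L=2, M=4, N=5, O=9, P=3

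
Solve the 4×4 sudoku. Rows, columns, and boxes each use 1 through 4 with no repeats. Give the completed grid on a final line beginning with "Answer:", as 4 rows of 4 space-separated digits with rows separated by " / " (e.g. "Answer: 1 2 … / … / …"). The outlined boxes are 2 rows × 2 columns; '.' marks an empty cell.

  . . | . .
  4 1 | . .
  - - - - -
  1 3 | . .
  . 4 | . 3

Step 1. [r2c4∈{2}] r2c4's peers cover all but 2 ⇒ r2c4=2.
Step 2. [r3c4∈{4}] nothing but 4 survives at r3c4. So r3c4=4.
Step 3. [r1c1∈{2,3}] across col 1, 3 lands solely at r1c1 ⇒ r1c1=3.
Step 4. [r4c3∈{1,2}] row 4 places 1 nowhere but r4c3, so r4c3=1.
Step 5. [r1c4∈{1}] only 1 remains possible at r1c4. So r1c4=1.
Step 6. [r1c2∈{2}] only 2 remains possible at r1c2, so r1c2=2.
Step 7. [r3c3∈{2}] r3c3's peers cover all but 2. So r3c3=2.
Step 8. [r2c3∈{3}] nothing but 3 survives at r2c3. So r2c3=3.
Step 9. [r1c3∈{4}] nothing but 4 survives at r1c3. So r1c3=4.
Step 10. [r4c1∈{2}] r4c1's peers cover all but 2 ⇒ r4c1=2.

Answer: 3 2 4 1 / 4 1 3 2 / 1 3 2 4 / 2 4 1 3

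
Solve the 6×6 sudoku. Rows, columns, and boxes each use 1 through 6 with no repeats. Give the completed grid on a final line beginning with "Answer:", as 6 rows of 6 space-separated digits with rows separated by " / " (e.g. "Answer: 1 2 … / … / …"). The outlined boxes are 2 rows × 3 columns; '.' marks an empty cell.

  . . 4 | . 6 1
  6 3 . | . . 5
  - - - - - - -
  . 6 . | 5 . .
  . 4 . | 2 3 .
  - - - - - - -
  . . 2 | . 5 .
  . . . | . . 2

Step 1. [r5c6∈{3,4,6}] in col 6, 3 fits only at r5c6, so r5c6=3.
Step 2. [r5c2∈{1}] r5c2 has the single candidate 1 ⇒ r5c2=1.
Step 3. [r3c5∈{1,4}] r3c5 is the only open cell in box 4 admitting 1 ⇒ r3c5=1.
Step 4. [r6c5∈{4}] nothing but 4 survives at r6c5, so r6c5=4.
Step 5. [r6c3∈{3,5,6}] col 3 places 6 nowhere but r6c3. So r6c3=6.
Step 6. [r4c3∈{1,5}] across col 3, 5 lands solely at r4c3 ⇒ r4c3=5.
Step 7. [r6c1∈{3,5}] across row 6, 3 lands solely at r6c1 ⇒ r6c1=3.
Step 8. [r1c2∈{2,5}] col 2 places 2 nowhere but r1c2. So r1c2=2.
Step 9. [r3c3∈{3}] only 3 remains possible at r3c3, so r3c3=3.
Step 10. [r3c1∈{2}] r3c1 is down to just 2. So r3c1=2.
Step 11. [r2c3∈{1}] r2c3 has the single candidate 1 ⇒ r2c3=1.
Step 12. [r6c2∈{5}] r6c2 has the single candidate 5, so r6c2=5.
Step 13. [r5c4∈{6}] r5c4 has the single candidate 6, so r5c4=6.
Step 14. [r2c5∈{2}] only 2 remains possible at r2c5 ⇒ r2c5=2.
Step 15. [r1c1∈{5}] only 5 remains possible at r1c1 ⇒ r1c1=5.
Step 16. [r4c6∈{6}] r4c6 is down to just 6 ⇒ r4c6=6.
Step 17. [r3c6∈{4}] r3c6 is down to just 4 ⇒ r3c6=4.
Step 18. [r4c1∈{1}] r4c1 is down to just 1. So r4c1=1.
Step 19. [r5c1∈{4}] only 4 remains possible at r5c1. So r5c1=4.
Step 20. [r6c4∈{1}] r6c4 is down to just 1, so r6c4=1.
Step 21. [r2c4∈{4}] r2c4 has the single candidate 4 ⇒ r2c4=4.
Step 22. [r1c4∈{3}] nothing but 3 survives at r1c4. So r1c4=3.

Answer: 5 2 4 3 6 1 / 6 3 1 4 2 5 / 2 6 3 5 1 4 / 1 4 5 2 3 6 / 4 1 2 6 5 3 / 3 5 6 1 4 2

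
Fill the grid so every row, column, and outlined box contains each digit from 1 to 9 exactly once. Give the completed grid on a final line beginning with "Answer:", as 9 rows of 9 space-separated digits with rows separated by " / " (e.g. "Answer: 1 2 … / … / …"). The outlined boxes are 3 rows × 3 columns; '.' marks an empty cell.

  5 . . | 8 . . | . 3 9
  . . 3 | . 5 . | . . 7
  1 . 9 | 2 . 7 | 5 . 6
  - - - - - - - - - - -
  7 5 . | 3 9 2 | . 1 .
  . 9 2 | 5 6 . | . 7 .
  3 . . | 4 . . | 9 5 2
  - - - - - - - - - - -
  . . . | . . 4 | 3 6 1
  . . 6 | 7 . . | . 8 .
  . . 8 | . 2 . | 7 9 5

Step 1. [r2c1∈{2,4,6,8}] across col 1, 6 lands solely at r2c1 ⇒ r2c1=6.
Step 2. [r5c6∈{1,8}] r5c6 is the only open cell in row 5 admitting 1, so r5c6=1.
Step 3. [r2c7∈{1,2,4,8}] in box 3, 8 fits only at r2c7 ⇒ r2c7=8.
Step 4. [r5c7∈{4}] r5c7 is down to just 4, so r5c7=4.
Step 5. [r7c4∈{9}] r7c4 has the single candidate 9 ⇒ r7c4=9.
Step 6. [r2c8∈{2,4}] r2c8 is the only open cell in col 8 admitting 2, so r2c8=2.
Step 7. [r2c2∈{4}] only 4 remains possible at r2c2, so r2c2=4.
Step 8. [r7c1∈{2}] r7c1 has the single candidate 2. So r7c1=2.
Step 9. [r1c5∈{1,4}] row 1 places 4 nowhere but r1c5 ⇒ r1c5=4.
Step 10. [r8c5∈{1,3}] col 5 places 1 nowhere but r8c5, so r8c5=1.
Step 11. [r8c2∈{3}] r8c2 has the single candidate 3. So r8c2=3.
Step 12. [r6c2∈{1,6,8}] 6 has one home in row 6: r6c2 ⇒ r6c2=6.
Step 13. [r1c3∈{7}] r1c3 is down to just 7. So r1c3=7.
Step 14. [r6c5∈{7,8}] in row 6, 7 fits only at r6c5. So r6c5=7.
Step 15. [r8c9∈{4}] r8c9's peers cover all but 4 ⇒ r8c9=4.
Step 16. [r5c9∈{3,8}] row 5 places 3 nowhere but r5c9. So r5c9=3.
Step 17. [r9c4∈{6}] nothing but 6 survives at r9c4. So r9c4=6.
Step 18. [r8c1∈{9}] only 9 remains possible at r8c1. So r8c1=9.
Step 19. [r6c3∈{1}] r6c3's peers cover all but 1, so r6c3=1.
Step 20. [r5c1∈{8}] r5c1 has the single candidate 8 ⇒ r5c1=8.
Step 21. [r9c6∈{3}] r9c6 has the single candidate 3. So r9c6=3.
Step 22. [r9c1∈{4}] r9c1 is down to just 4, so r9c1=4.
Step 23. [r4c3∈{4}] r4c3 is down to just 4 ⇒ r4c3=4.
Step 24. [r1c7∈{1}] nothing but 1 survives at r1c7. So r1c7=1.
Step 25. [r3c2∈{8}] nothing but 8 survives at r3c2. So r3c2=8.
Step 26. [r1c2∈{2}] only 2 remains possible at r1c2 ⇒ r1c2=2.
Step 27. [r6c6∈{8}] r6c6 is down to just 8. So r6c6=8.
Step 28. [r2c6∈{9}] nothing but 9 survives at r2c6. So r2c6=9.
Step 29. [r8c6∈{5}] r8c6 has the single candidate 5 ⇒ r8c6=5.
Step 30. [r2c4∈{1}] r2c4's peers cover all but 1 ⇒ r2c4=1.
Step 31. [r7c3∈{5}] only 5 remains possible at r7c3 ⇒ r7c3=5.
Step 32. [r8c7∈{2}] r8c7 is down to just 2 ⇒ r8c7=2.
Step 33. [r4c7∈{6}] r4c7 has the single candidate 6. So r4c7=6.
Step 34. [r9c2∈{1}] r9c2 has the single candidate 1, so r9c2=1.
Step 35. [r7c2∈{7}] r7c2's peers cover all but 7. So r7c2=7.
Step 36. [r4c9∈{8}] r4c9 is down to just 8 ⇒ r4c9=8.
Step 37. [r7c5∈{8}] r7c5 has the single candidate 8, so r7c5=8.
Step 38. [r1c6∈{6}] r1c6 is down to just 6, so r1c6=6.
Step 39. [r3c8∈{4}] r3c8's peers cover all but 4, so r3c8=4.
Step 40. [r3c5∈{3}] nothing but 3 survives at r3c5. So r3c5=3.

Answer: 5 2 7 8 4 6 1 3 9 / 6 4 3 1 5 9 8 2 7 / 1 8 9 2 3 7 5 4 6 / 7 5 4 3 9 2 6 1 8 / 8 9 2 5 6 1 4 7 3 / 3 6 1 4 7 8 9 5 2 / 2 7 5 9 8 4 3 6 1 / 9 3 6 7 1 5 2 8 4 / 4 1 8 6 2 3 7 9 5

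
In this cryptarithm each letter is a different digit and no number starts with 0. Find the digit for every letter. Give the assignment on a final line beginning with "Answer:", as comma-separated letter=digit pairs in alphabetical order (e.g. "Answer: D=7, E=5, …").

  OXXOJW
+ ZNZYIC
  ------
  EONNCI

Step 1. [col 1: W + C ≡ I (mod 10)] several values work for I in column 1 (W + C ≡ I (mod 10), carry-in 0); try I=4, so I=4.
Step 2. [col 1: W + C ≡ I (mod 10)] several values work for C in column 1 (W + C ≡ I (mod 10), carry-in 0); try C=5. So C=5.
Step 3. [col 1: W + C ≡ I (mod 10)] in column 1 we have W+C≡I with carry-in 0; given C=5, I=4 and digits 4,5 already taken and all letters distinct, that pins W to 9 ⇒ W=9.
Step 4. [col 2: J + I ≡ C (mod 10)] from column 2 (I=4, C=5, carry-in 1, digits 4,5,9 already taken and all letters distinct): J must equal 0, so J=0.
Step 5. [col 3: O + Y ≡ N (mod 10)] several values work for Y in column 3 (O + Y ≡ N (mod 10), carry-in 0); try Y=2, so Y=2.
Step 6. [col 3: O + Y ≡ N (mod 10)] several values work for N in column 3 (O + Y ≡ N (mod 10), carry-in 0); try N=3. So N=3.
Step 7. [col 3: O + Y ≡ N (mod 10)] from column 3 (Y=2, N=3, carry-in 0, digits 0,2,3,4,5,9 already taken and all letters distinct): O must equal 1. So O=1.
Step 8. [col 4: X + Z ≡ N (mod 10)] no forcing yet in column 4 (carry-in 0); X=7 is free and consistent — try it ⇒ X=7.
Step 9. [col 4: X + Z ≡ N (mod 10)] column 4 reads X+Z+carry(0)=N with X=7, N=3; with digits 0,1,2,3,4,5,7,9 already taken and all letters distinct, the only value for Z is 6 ⇒ Z=6.
Step 10. [col 6: O + Z ≡ E (mod 10)] in column 6 we have O+Z≡E with carry-in 1; given O=1, Z=6 and digits 0,1,2,3,4,5,6,7,9 already taken and all letters distinct, that pins E to 8. So E=8.

Answer: C=5, E=8, I=4, J=0, N=3, O=1, W=9, X=7, Y=2, Z=6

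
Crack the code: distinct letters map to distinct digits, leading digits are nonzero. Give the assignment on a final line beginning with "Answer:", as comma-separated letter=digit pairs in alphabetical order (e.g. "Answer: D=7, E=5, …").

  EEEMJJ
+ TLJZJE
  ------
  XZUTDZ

Step 1. [col 1: J + E ≡ Z (mod 10)] no forcing yet in column 1 (carry-in 0); E=5 is free and consistent — try it, so E=5.
Step 2. [col 1: J + E ≡ Z (mod 10)] column 1 (J + E ≡ Z (mod 10), carry-in 0) doesn't pin Z yet; pick Z=9 and continue, so Z=9.
Step 3. [col 1: J + E ≡ Z (mod 10)] from column 1 (E=5, Z=9, carry-in 0, digits 5,9 already taken and all letters distinct): J must equal 4 ⇒ J=4.
Step 4. [col 2: J + J ≡ D (mod 10)] column 2 reads J+J+carry(0)=D with J=4; with digits 4,5,9 already taken and all letters distinct, the only value for D is 8, so D=8.
Step 5. [col 3: M + Z ≡ T (mod 10)] T=1 is one option consistent with column 3 (M + Z ≡ T (mod 10), carry-in 0) — take it, so T=1.
Step 6. [col 3: M + Z ≡ T (mod 10)] in column 3 we have M+Z≡T with carry-in 0; given Z=9, T=1 and digits 1,4,5,8,9 already taken and all letters distinct, that pins M to 2, so M=2.
Step 7. [col 4: E + J ≡ U (mod 10)] column 4 reads E+J+carry(1)=U with E=5, J=4; with digits 1,2,4,5,8,9 already taken and all letters distinct, the only value for U is 0. So U=0.
Step 8. [col 5: E + L ≡ Z (mod 10)] from column 5 (E=5, Z=9, carry-in 1, digits 0,1,2,4,5,8,9 already taken and all letters distinct): L must equal 3, so L=3.
Step 9. [col 6: E + T ≡ X (mod 10)] from column 6 (E=5, T=1, carry-in 0, digits 0,1,2,3,4,5,8,9 already taken and all letters distinct): X must equal 6. So X=6.

Answer: D=8, E=5, J=4, L=3, M=2, T=1, U=0, X=6, Z=9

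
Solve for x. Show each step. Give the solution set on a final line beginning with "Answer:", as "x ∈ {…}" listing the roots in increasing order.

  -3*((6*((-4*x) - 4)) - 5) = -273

Step 1. [-3*((6*((-4*x) - 4)) - 5) = -273] leading coefficient -3: divide by -3. So div: (6*((-4*x) - 4)) - 5 = 91.
Step 2. [(6*((-4*x) - 4)) - 5 = 91] -5 is outermost — add 5 both sides, so sub: 6*((-4*x) - 4) = 96.
Step 3. [6*((-4*x) - 4) = 96] 6·(inner) — divide through by 6. So div: (-4*x) - 4 = 16.
Step 4. [(-4*x) - 4 = 16] -4 divides every term; factor it out, so factor: x + 1 = -4.
Step 5. [x + 1 = -4] peel the +1: subtract 1 from each side. So sub: x = -5.

Answer: x ∈ {-5}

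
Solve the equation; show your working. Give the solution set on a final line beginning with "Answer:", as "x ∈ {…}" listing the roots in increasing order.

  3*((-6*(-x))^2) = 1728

Step 1. [3*((-6*(-x))^2) = 1728] divide by the outer 3. So div: (-6*(-x))^2 = 576.
Step 2. [(-6*(-x))^2 = 576] √ both sides: 576 ≥ 0 gives two branches. So sqrt: -6*(-x) = 24 or -24.
Step 3. [-6*(-x) = 24 or -24] divide by the outer -6. So div: -x = -4 or 4.
Step 4. [-x = -4 or 4] LHS negated; negate both sides, so neg: x = 4 or -4.

Answer: x ∈ {-4, 4}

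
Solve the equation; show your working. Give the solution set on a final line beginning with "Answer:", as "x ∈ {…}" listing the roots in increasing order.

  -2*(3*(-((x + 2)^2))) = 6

Step 1. [-2*(3*(-((x + 2)^2))) = 6] LHS = -2·(…); ÷-2 both sides. So div: 3*(-((x + 2)^2)) = -3.
Step 2. [3*(-((x + 2)^2)) = -3] LHS = 3·(…); ÷3 both sides ⇒ div: -((x + 2)^2) = -1.
Step 3. [-((x + 2)^2) = -1] leading − — multiply by −1, so neg: (x + 2)^2 = 1.
Step 4. [(x + 2)^2 = 1] LHS squared, RHS 1 ≥ 0: apply √ (±), so sqrt: x + 2 = 1 or -1.
Step 5. [x + 2 = 1 or -1] subtract 2: x sits inside (… + 2) ⇒ sub: x = -1 or -3.

Answer: x ∈ {-3, -1}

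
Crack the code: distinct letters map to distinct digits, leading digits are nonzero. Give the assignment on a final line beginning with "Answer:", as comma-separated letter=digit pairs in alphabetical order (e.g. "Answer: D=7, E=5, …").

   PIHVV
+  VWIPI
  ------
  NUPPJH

Step 1. [N] N is the leading digit of a 6-digit sum of two 5-digit numbers; the final carry is exactly 1, so N=1.
Step 2. [col 1: V + I ≡ H (mod 10)] no forcing yet in column 1 (carry-in 0); H=2 is free and consistent — try it, so H=2.
Step 3. [col 1: V + I ≡ H (mod 10)] several values work for I in column 1 (V + I ≡ H (mod 10), carry-in 0); try I=4, so I=4.
Step 4. [col 1: V + I ≡ H (mod 10)] in column 1 we have V+I≡H with carry-in 0; given I=4, H=2 and digits 1,2,4 already taken and all letters distinct, that pins V to 8. So V=8.
Step 5. [col 2: V + P ≡ J (mod 10)] no forcing yet in column 2 (carry-in 1); P=7 is free and consistent — try it ⇒ P=7.
Step 6. [col 2: V + P ≡ J (mod 10)] from column 2 (V=8, P=7, carry-in 1, digits 1,2,4,7,8 already taken and all letters distinct): J must equal 6, so J=6.
Step 7. [col 4: I + W ≡ P (mod 10)] from column 4 (I=4, P=7, carry-in 0, digits 1,2,4,6,7,8 already taken and all letters distinct): W must equal 3, so W=3.
Step 8. [col 5: P + V ≡ U (mod 10)] from column 5 (P=7, V=8, carry-in 0, digits 1,2,3,4,6,7,8 already taken and all letters distinct): U must equal 5, so U=5.

Answer: H=2, I=4, J=6, N=1, P=7, U=5, V=8, W=3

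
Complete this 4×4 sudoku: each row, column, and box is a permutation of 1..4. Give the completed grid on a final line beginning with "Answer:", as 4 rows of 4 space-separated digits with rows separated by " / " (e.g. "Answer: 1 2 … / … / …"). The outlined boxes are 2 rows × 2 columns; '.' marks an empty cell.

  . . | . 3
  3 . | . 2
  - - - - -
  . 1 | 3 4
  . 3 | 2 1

Step 1. [r2c2∈{4}] r2c2 has the single candidate 4 ⇒ r2c2=4.
Step 2. [r1c1∈{1,2}] r1c1 is the only open cell in col 1 admitting 1, so r1c1=1.
Step 3. [r1c3∈{4}] r1c3's peers cover all but 4 ⇒ r1c3=4.
Step 4. [r4c1∈{4}] nothing but 4 survives at r4c1. So r4c1=4.
Step 5. [r2c3∈{1}] r2c3 is down to just 1, so r2c3=1.
Step 6. [r3c1∈{2}] r3c1 has the single candidate 2. So r3c1=2.
Step 7. [r1c2∈{2}] r1c2 has the single candidate 2 ⇒ r1c2=2.

Answer: 1 2 4 3 / 3 4 1 2 / 2 1 3 4 / 4 3 2 1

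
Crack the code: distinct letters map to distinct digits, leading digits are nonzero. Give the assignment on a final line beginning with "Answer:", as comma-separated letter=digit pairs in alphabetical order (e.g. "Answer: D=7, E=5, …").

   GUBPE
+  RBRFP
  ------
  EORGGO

Step 1. [col 1: E + P ≡ O (mod 10)] column 1 (E + P ≡ O (mod 10), carry-in 0) doesn't pin P yet; pick P=5 and continue ⇒ P=5.
Step 2. [col 1: E + P ≡ O (mod 10)] column 1 (E + P ≡ O (mod 10), carry-in 0) doesn't pin O yet; pick O=6 and continue, so O=6.
Step 3. [col 1: E + P ≡ O (mod 10)] in column 1 we have E+P≡O with carry-in 0; given P=5, O=6 and digits 5,6 already taken and all letters distinct, that pins E to 1. So E=1.
Step 4. [col 2: P + F ≡ G (mod 10)] several values work for G in column 2 (P + F ≡ G (mod 10), carry-in 0); try G=7. So G=7.
Step 5. [col 2: P + F ≡ G (mod 10)] in column 2 we have P+F≡G with carry-in 0; given P=5, G=7 and digits 1,5,6,7 already taken and all letters distinct, that pins F to 2, so F=2.
Step 6. [col 3: B + R ≡ G (mod 10)] column 3 (B + R ≡ G (mod 10), carry-in 0) doesn't pin B yet; pick B=8 and continue, so B=8.
Step 7. [col 3: B + R ≡ G (mod 10)] column 3: given B=8, G=7, carry-in 0, and digits 1,2,5,6,7,8 already taken and all letters distinct, B+R≡G (mod 10) forces R=9 ⇒ R=9.
Step 8. [col 4: U + B ≡ R (mod 10)] from column 4 (B=8, R=9, carry-in 1, digits 1,2,5,6,7,8,9 already taken and all letters distinct): U must equal 0 ⇒ U=0.

Answer: B=8, E=1, F=2, G=7, O=6, P=5, R=9, U=0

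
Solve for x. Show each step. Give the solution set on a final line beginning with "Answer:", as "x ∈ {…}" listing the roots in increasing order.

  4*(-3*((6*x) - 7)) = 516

Step 1. [4*(-3*((6*x) - 7)) = 516] divide by the outer 4. So div: -3*((6*x) - 7) = 129.
Step 2. [-3*((6*x) - 7) = 129] -3·(inner) — divide through by -3. So div: (6*x) - 7 = -43.
Step 3. [(6*x) - 7 = -43] add 7: x sits inside (… - 7), so sub: 6*x = -36.
Step 4. [6*x = -36] leading coefficient 6: divide by 6, so div: x = -6.

Answer: x ∈ {-6}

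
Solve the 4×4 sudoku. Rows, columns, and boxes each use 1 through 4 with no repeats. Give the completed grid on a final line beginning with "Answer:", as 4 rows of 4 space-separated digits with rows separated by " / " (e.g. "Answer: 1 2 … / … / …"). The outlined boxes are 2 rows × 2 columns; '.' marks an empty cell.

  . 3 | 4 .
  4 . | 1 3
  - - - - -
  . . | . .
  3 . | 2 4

Step 1. [r1c1∈{1,2}] across row 1, 1 lands solely at r1c1, so r1c1=1.
Step 2. [r3c2∈{1,2,4}] 4 has one home in row 3: r3c2, so r3c2=4.
Step 3. [r3c4∈{1}] r3c4 is down to just 1, so r3c4=1.
Step 4. [r3c3∈{3}] nothing but 3 survives at r3c3 ⇒ r3c3=3.
Step 5. [r3c1∈{2}] r3c1 has the single candidate 2, so r3c1=2.
Step 6. [r4c2∈{1}] only 1 remains possible at r4c2, so r4c2=1.
Step 7. [r1c4∈{2}] r1c4's peers cover all but 2, so r1c4=2.
Step 8. [r2c2∈{2}] r2c2 is down to just 2 ⇒ r2c2=2.

Answer: 1 3 4 2 / 4 2 1 3 / 2 4 3 1 / 3 1 2 4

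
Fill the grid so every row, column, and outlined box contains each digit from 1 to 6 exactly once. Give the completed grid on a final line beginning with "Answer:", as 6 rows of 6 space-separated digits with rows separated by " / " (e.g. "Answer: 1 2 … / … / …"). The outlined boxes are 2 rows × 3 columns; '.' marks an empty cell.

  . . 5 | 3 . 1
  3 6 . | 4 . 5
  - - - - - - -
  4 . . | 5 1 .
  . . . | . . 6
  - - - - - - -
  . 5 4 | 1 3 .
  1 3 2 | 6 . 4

Step 1. [r4c4∈{2}] r4c4's peers cover all but 2. So r4c4=2.
Step 2. [r1c1∈{2}] r1c1 has the single candidate 2, so r1c1=2.
Step 3. [r4c3∈{1,3}] in row 4, 3 fits only at r4c3, so r4c3=3.
Step 4. [r1c5∈{6}] nothing but 6 survives at r1c5, so r1c5=6.
Step 5. [r2c3∈{1}] r2c3 is down to just 1 ⇒ r2c3=1.
Step 6. [r4c1∈{5}] nothing but 5 survives at r4c1 ⇒ r4c1=5.
Step 7. [r3c6∈{3}] r3c6 has the single candidate 3 ⇒ r3c6=3.
Step 8. [r4c2∈{1}] only 1 remains possible at r4c2 ⇒ r4c2=1.
Step 9. [r3c2∈{2}] nothing but 2 survives at r3c2. So r3c2=2.
Step 10. [r5c1∈{6}] nothing but 6 survives at r5c1 ⇒ r5c1=6.
Step 11. [r2c5∈{2}] only 2 remains possible at r2c5. So r2c5=2.
Step 12. [r1c2∈{4}] r1c2 is down to just 4, so r1c2=4.
Step 13. [r6c5∈{5}] nothing but 5 survives at r6c5. So r6c5=5.
Step 14. [r5c6∈{2}] r5c6 has the single candidate 2, so r5c6=2.
Step 15. [r3c3∈{6}] nothing but 6 survives at r3c3 ⇒ r3c3=6.
Step 16. [r4c5∈{4}] r4c5 has the single candidate 4. So r4c5=4.

Answer: 2 4 5 3 6 1 / 3 6 1 4 2 5 / 4 2 6 5 1 3 / 5 1 3 2 4 6 / 6 5 4 1 3 2 / 1 3 2 6 5 4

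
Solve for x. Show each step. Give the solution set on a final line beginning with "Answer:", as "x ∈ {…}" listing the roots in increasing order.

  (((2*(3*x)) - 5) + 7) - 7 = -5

Step 1. [(((2*(3*x)) - 5) + 7) - 7 = -5] peel the -7: add 7 from each side. So sub: ((2*(3*x)) - 5) + 7 = 2.
Step 2. [((2*(3*x)) - 5) + 7 = 2] subtract 7: x sits inside (… + 7), so sub: (2*(3*x)) - 5 = -5.
Step 3. [(2*(3*x)) - 5 = -5] peel the -5: add 5 from each side. So sub: 2*(3*x) = 0.
Step 4. [2*(3*x) = 0] LHS = 2·(…); ÷2 both sides ⇒ div: 3*x = 0.
Step 5. [3*x = 0] 3 out front; divide by 3 ⇒ div: x = 0.

Answer: x ∈ {0}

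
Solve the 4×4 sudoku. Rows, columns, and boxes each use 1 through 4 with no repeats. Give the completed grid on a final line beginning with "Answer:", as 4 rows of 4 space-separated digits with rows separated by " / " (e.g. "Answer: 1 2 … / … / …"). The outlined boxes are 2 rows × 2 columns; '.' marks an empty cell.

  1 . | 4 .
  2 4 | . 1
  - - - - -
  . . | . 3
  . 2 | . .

Step 1. [r3c1∈{4}] only 4 remains possible at r3c1. So r3c1=4.
Step 2. [r3c2∈{1}] r3c2's peers cover all but 1. So r3c2=1.
Step 3. [r4c1∈{3}] r4c1 has the single candidate 3. So r4c1=3.
Step 4. [r2c3∈{3}] r2c3 is down to just 3 ⇒ r2c3=3.
Step 5. [r3c3∈{2}] r3c3's peers cover all but 2, so r3c3=2.
Step 6. [r4c3∈{1}] r4c3's peers cover all but 1 ⇒ r4c3=1.
Step 7. [r1c4∈{2}] nothing but 2 survives at r1c4 ⇒ r1c4=2.
Step 8. [r1c2∈{3}] only 3 remains possible at r1c2. So r1c2=3.
Step 9. [r4c4∈{4}] nothing but 4 survives at r4c4, so r4c4=4.

Answer: 1 3 4 2 / 2 4 3 1 / 4 1 2 3 / 3 2 1 4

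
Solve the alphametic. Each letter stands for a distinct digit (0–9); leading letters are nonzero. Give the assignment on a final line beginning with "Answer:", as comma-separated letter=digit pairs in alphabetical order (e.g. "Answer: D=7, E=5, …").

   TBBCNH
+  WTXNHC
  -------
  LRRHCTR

Step 1. [col 1: H + C ≡ R (mod 10)] H=7 is one option consistent with column 1 (H + C ≡ R (mod 10), carry-in 0) — take it ⇒ H=7.
Step 2. [L] adding two 6-digit numbers gives at most 6+1 digits, and here it does — L is that final carry and must be 1 ⇒ L=1.
Step 3. [col 1: H + C ≡ R (mod 10)] column 1 (H + C ≡ R (mod 10), carry-in 0) doesn't pin R yet; pick R=3 and continue, so R=3.
Step 4. [col 1: H + C ≡ R (mod 10)] column 1: given H=7, R=3, carry-in 0, and digits 1,3,7 already taken and all letters distinct, H+C≡R (mod 10) forces C=6. So C=6.
Step 5. [col 2: N + H ≡ T (mod 10)] N=0 is one option consistent with column 2 (N + H ≡ T (mod 10), carry-in 1) — take it ⇒ N=0.
Step 6. [col 2: N + H ≡ T (mod 10)] in column 2 we have N+H≡T with carry-in 1; given N=0, H=7 and digits 0,1,3,6,7 already taken and all letters distinct, that pins T to 8, so T=8.
Step 7. [col 4: B + X ≡ H (mod 10)] several values work for B in column 4 (B + X ≡ H (mod 10), carry-in 0); try B=5. So B=5.
Step 8. [col 4: B + X ≡ H (mod 10)] column 4 reads B+X+carry(0)=H with B=5, H=7; with digits 0,1,3,5,6,7,8 already taken and all letters distinct, the only value for X is 2 ⇒ X=2.
Step 9. [col 6: T + W ≡ R (mod 10)] column 6: given T=8, R=3, carry-in 1, and digits 0,1,2,3,5,6,7,8 already taken and all letters distinct, T+W≡R (mod 10) forces W=4 ⇒ W=4.

Answer: B=5, C=6, H=7, L=1, N=0, R=3, T=8, W=4, X=2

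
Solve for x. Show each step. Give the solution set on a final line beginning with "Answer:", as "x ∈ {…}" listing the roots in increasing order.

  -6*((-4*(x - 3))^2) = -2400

Step 1. [-6*((-4*(x - 3))^2) = -2400] LHS = -6·(…); ÷-6 both sides ⇒ div: (-4*(x - 3))^2 = 400.
Step 2. [(-4*(x - 3))^2 = 400] LHS squared, RHS 400 ≥ 0: apply √ (±). So sqrt: -4*(x - 3) = 20 or -20.
Step 3. [-4*(x - 3) = 20 or -20] -4·(inner) — divide through by -4, so div: x - 3 = -5 or 5.
Step 4. [x - 3 = -5 or 5] peel the -3: add 3 from each side ⇒ sub: x = -2 or 8.

Answer: x ∈ {-2, 8}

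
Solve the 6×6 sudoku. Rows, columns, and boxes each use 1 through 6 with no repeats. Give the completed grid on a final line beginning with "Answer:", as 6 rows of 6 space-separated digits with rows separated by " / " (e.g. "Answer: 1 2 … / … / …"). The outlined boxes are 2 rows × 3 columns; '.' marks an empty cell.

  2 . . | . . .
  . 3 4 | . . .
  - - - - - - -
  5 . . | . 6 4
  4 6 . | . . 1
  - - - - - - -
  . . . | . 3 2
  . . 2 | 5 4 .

Step 1. [r5c4∈{1,6}] across box 6, 1 lands solely at r5c4 ⇒ r5c4=1.
Step 2. [r6c6∈{6}] r6c6 has the single candidate 6. So r6c6=6.
Step 3. [r6c2∈{1}] only 1 remains possible at r6c2. So r6c2=1.
Step 4. [r1c2∈{5}] only 5 remains possible at r1c2 ⇒ r1c2=5.
Step 5. [r2c1∈{1,6}] r2c1 is the only open cell in col 1 admitting 1, so r2c1=1.
Step 6. [r2c4∈{2,6}] 6 has one home in row 2: r2c4. So r2c4=6.
Step 7. [r2c5∈{2,5}] 2 has one home in row 2: r2c5 ⇒ r2c5=2.
Step 8. [r4c4∈{2,3}] r4c4 is the only open cell in row 4 admitting 2, so r4c4=2.
Step 9. [r3c4∈{3}] only 3 remains possible at r3c4. So r3c4=3.
Step 10. [r5c1∈{6}] only 6 remains possible at r5c1, so r5c1=6.
Step 11. [r5c2∈{4}] only 4 remains possible at r5c2 ⇒ r5c2=4.
Step 12. [r1c5∈{1}] r1c5 is down to just 1. So r1c5=1.
Step 13. [r5c3∈{5}] r5c3 has the single candidate 5, so r5c3=5.
Step 14. [r1c3∈{6}] r1c3 has the single candidate 6, so r1c3=6.
Step 15. [r3c2∈{2}] only 2 remains possible at r3c2 ⇒ r3c2=2.
Step 16. [r2c6∈{5}] nothing but 5 survives at r2c6 ⇒ r2c6=5.
Step 17. [r3c3∈{1}] only 1 remains possible at r3c3. So r3c3=1.
Step 18. [r1c4∈{4}] r1c4 has the single candidate 4, so r1c4=4.
Step 19. [r6c1∈{3}] r6c1's peers cover all but 3. So r6c1=3.
Step 20. [r4c3∈{3}] nothing but 3 survives at r4c3. So r4c3=3.
Step 21. [r4c5∈{5}] nothing but 5 survives at r4c5. So r4c5=5.
Step 22. [r1c6∈{3}] only 3 remains possible at r1c6, so r1c6=3.

Answer: 2 5 6 4 1 3 / 1 3 4 6 2 5 / 5 2 1 3 6 4 / 4 6 3 2 5 1 / 6 4 5 1 3 2 / 3 1 2 5 4 6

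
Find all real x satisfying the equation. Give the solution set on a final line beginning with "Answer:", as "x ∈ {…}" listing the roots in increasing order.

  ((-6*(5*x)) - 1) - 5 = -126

Step 1. [((-6*(5*x)) - 1) - 5 = -126] peel the -5: add 5 from each side, so sub: (-6*(5*x)) - 1 = -121.
Step 2. [(-6*(5*x)) - 1 = -121] the outer -1 inverts by adding 1. So sub: -6*(5*x) = -120.
Step 3. [-6*(5*x) = -120] leading coefficient -6: divide by -6. So div: 5*x = 20.
Step 4. [5*x = 20] LHS = 5·(…); ÷5 both sides, so div: x = 4.

Answer: x ∈ {4}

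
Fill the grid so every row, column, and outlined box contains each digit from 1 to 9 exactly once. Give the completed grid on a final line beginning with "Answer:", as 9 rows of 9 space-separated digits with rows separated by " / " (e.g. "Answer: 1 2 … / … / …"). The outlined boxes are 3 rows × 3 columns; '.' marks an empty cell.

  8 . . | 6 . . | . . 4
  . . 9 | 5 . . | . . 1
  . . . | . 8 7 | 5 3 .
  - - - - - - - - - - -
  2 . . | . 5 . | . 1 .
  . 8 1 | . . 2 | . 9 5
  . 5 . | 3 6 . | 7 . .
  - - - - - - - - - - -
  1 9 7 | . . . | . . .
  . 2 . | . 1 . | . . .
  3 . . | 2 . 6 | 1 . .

Step 1. [r6c3∈{4}] r6c3 is down to just 4. So r6c3=4.
Step 2. [r8c1∈{4,5,6}] r8c1 is the only open cell in col 1 admitting 5. So r8c1=5.
Step 3. [r8c3∈{6,8}] across box 7, 6 lands solely at r8c3. So r8c3=6.
Step 4. [r5c7∈{3,4,6}] across row 5, 3 lands solely at r5c7. So r5c7=3.
Step 5. [r4c7∈{4,6,8}] box 6 places 4 nowhere but r4c7. So r4c7=4.
Step 6. [r7c6∈{3,4,5,8}] r7c6 is the only open cell in col 6 admitting 5 ⇒ r7c6=5.
Step 7. [r5c1∈{6,7}] in row 5, 6 fits only at r5c1. So r5c1=6.
Step 8. [r3c4∈{1,4,9}] across col 4, 1 lands solely at r3c4. So r3c4=1.
Step 9. [r3c9∈{2,6,9}] in row 3, 9 fits only at r3c9 ⇒ r3c9=9.
Step 10. [r1c7∈{2}] nothing but 2 survives at r1c7, so r1c7=2.
Step 11. [r9c5∈{4,7,9}] row 9 places 9 nowhere but r9c5 ⇒ r9c5=9.
Step 12. [r8c4∈{4,7,8}] in box 8, 7 fits only at r8c4, so r8c4=7.
Step 13. [r1c5∈{3}] r1c5 has the single candidate 3 ⇒ r1c5=3.
Step 14. [r7c5∈{4}] r7c5 is down to just 4. So r7c5=4.
Step 15. [r7c4∈{8}] only 8 remains possible at r7c4, so r7c4=8.
Step 16. [r2c2∈{3,4,6,7}] 3 has one home in row 2: r2c2, so r2c2=3.
Step 17. [r9c8∈{4,5,7,8}] across row 9, 5 lands solely at r9c8 ⇒ r9c8=5.
Step 18. [r7c7∈{6}] r7c7 has the single candidate 6, so r7c7=6.
Step 19. [r2c1∈{4,7}] col 1 places 7 nowhere but r2c1. So r2c1=7.
Step 20. [r6c6∈{1,8,9}] r6c6 is the only open cell in row 6 admitting 1 ⇒ r6c6=1.
Step 21. [r2c7∈{8}] nothing but 8 survives at r2c7 ⇒ r2c7=8.
Step 22. [r7c8∈{2}] r7c8's peers cover all but 2. So r7c8=2.
Step 23. [r6c8∈{8}] r6c8 is down to just 8, so r6c8=8.
Step 24. [r8c9∈{3,8}] r8c9 is the only open cell in row 8 admitting 8 ⇒ r8c9=8.
Step 25. [r3c2∈{4,6}] across row 3, 6 lands solely at r3c2 ⇒ r3c2=6.
Step 26. [r4c4∈{9}] nothing but 9 survives at r4c4 ⇒ r4c4=9.
Step 27. [r2c5∈{2}] r2c5 has the single candidate 2. So r2c5=2.
Step 28. [r1c8∈{7}] only 7 remains possible at r1c8, so r1c8=7.
Step 29. [r3c3∈{2}] r3c3 is down to just 2. So r3c3=2.
Step 30. [r2c8∈{6}] nothing but 6 survives at r2c8. So r2c8=6.
Step 31. [r4c2∈{7}] nothing but 7 survives at r4c2, so r4c2=7.
Step 32. [r3c1∈{4}] r3c1's peers cover all but 4, so r3c1=4.
Step 33. [r8c8∈{4}] nothing but 4 survives at r8c8 ⇒ r8c8=4.
Step 34. [r1c6∈{9}] only 9 remains possible at r1c6. So r1c6=9.
Step 35. [r2c6∈{4}] only 4 remains possible at r2c6. So r2c6=4.
Step 36. [r9c2∈{4}] nothing but 4 survives at r9c2 ⇒ r9c2=4.
Step 37. [r4c9∈{6}] only 6 remains possible at r4c9. So r4c9=6.
Step 38. [r6c9∈{2}] r6c9 is down to just 2. So r6c9=2.
Step 39. [r1c2∈{1}] r1c2 has the single candidate 1, so r1c2=1.
Step 40. [r4c3∈{3}] only 3 remains possible at r4c3. So r4c3=3.
Step 41. [r7c9∈{3}] r7c9 has the single candidate 3, so r7c9=3.
Step 42. [r8c6∈{3}] only 3 remains possible at r8c6. So r8c6=3.
Step 43. [r1c3∈{5}] r1c3's peers cover all but 5. So r1c3=5.
Step 44. [r9c3∈{8}] r9c3's peers cover all but 8. So r9c3=8.
Step 45. [r4c6∈{8}] r4c6 has the single candidate 8, so r4c6=8.
Step 46. [r5c5∈{7}] r5c5 is down to just 7 ⇒ r5c5=7.
Step 47. [r8c7∈{9}] nothing but 9 survives at r8c7. So r8c7=9.
Step 48. [r5c4∈{4}] only 4 remains possible at r5c4, so r5c4=4.
Step 49. [r6c1∈{9}] only 9 remains possible at r6c1 ⇒ r6c1=9.
Step 50. [r9c9∈{7}] r9c9 has the single candidate 7. So r9c9=7.

Answer: 8 1 5 6 3 9 2 7 4 / 7 3 9 5 2 4 8 6 1 / 4 6 2 1 8 7 5 3 9 / 2 7 3 9 5 8 4 1 6 / 6 8 1 4 7 2 3 9 5 / 9 5 4 3 6 1 7 8 2 / 1 9 7 8 4 5 6 2 3 / 5 2 6 7 1 3 9 4 8 / 3 4 8 2 9 6 1 5 7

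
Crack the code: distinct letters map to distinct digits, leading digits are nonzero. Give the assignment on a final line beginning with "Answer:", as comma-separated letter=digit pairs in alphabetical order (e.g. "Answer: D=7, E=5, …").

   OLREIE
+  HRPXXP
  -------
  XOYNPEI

Step 1. [col 1: E + P ≡ I (mod 10)] E=7 is one option consistent with column 1 (E + P ≡ I (mod 10), carry-in 0) — take it. So E=7.
Step 2. [X] adding two 6-digit numbers gives at most 6+1 digits, and here it does — X is that final carry and must be 1. So X=1.
Step 3. [col 1: E + P ≡ I (mod 10)] P=8 is one option consistent with column 1 (E + P ≡ I (mod 10), carry-in 0) — take it ⇒ P=8.
Step 4. [col 1: E + P ≡ I (mod 10)] in column 1 we have E+P≡I with carry-in 0; given E=7, P=8 and digits 1,7,8 already taken and all letters distinct, that pins I to 5, so I=5.
Step 5. [col 4: R + P ≡ N (mod 10)] column 4 (R + P ≡ N (mod 10), carry-in 0) doesn't pin N yet; pick N=4 and continue. So N=4.
Step 6. [col 4: R + P ≡ N (mod 10)] in column 4 we have R+P≡N with carry-in 0; given P=8, N=4 and digits 1,4,5,7,8 already taken and all letters distinct, that pins R to 6 ⇒ R=6.
Step 7. [col 5: L + R ≡ Y (mod 10)] several values work for L in column 5 (L + R ≡ Y (mod 10), carry-in 1); try L=3 ⇒ L=3.
Step 8. [col 5: L + R ≡ Y (mod 10)] column 5 reads L+R+carry(1)=Y with L=3, R=6; with digits 1,3,4,5,6,7,8 already taken and all letters distinct, the only value for Y is 0. So Y=0.
Step 9. [col 6: O + H ≡ O (mod 10)] in column 6 we have O+H≡O with carry-in 1; given nothing yet and digits 0,1,3,4,5,6,7,8 already taken and all letters distinct, that pins O to 2. So O=2.
Step 10. [col 6: O + H ≡ O (mod 10)] column 6: given O=2, carry-in 1, and digits 0,1,2,3,4,5,6,7,8 already taken and all letters distinct, O+H≡O (mod 10) forces H=9. So H=9.

Answer: E=7, H=9, I=5, L=3, N=4, O=2, P=8, R=6, X=1, Y=0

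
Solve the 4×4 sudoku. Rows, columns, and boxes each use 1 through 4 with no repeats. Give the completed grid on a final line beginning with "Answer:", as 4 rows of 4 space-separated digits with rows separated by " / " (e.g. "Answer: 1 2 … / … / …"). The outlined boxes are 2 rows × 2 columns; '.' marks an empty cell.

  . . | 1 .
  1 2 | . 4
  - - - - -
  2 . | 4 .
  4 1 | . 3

Step 1. [r3c2∈{3}] nothing but 3 survives at r3c2. So r3c2=3.
Step 2. [r2c3∈{3}] r2c3 has the single candidate 3, so r2c3=3.
Step 3. [r1c4∈{2}] r1c4 is down to just 2, so r1c4=2.
Step 4. [r1c1∈{3}] r1c1 is down to just 3. So r1c1=3.
Step 5. [r4c3∈{2}] r4c3 is down to just 2, so r4c3=2.
Step 6. [r3c4∈{1}] nothing but 1 survives at r3c4. So r3c4=1.
Step 7. [r1c2∈{4}] r1c2's peers cover all but 4 ⇒ r1c2=4.

Answer: 3 4 1 2 / 1 2 3 4 / 2 3 4 1 / 4 1 2 3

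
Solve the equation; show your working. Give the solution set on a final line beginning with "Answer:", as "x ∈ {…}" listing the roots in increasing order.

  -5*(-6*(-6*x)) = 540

Step 1. [-5*(-6*(-6*x)) = 540] LHS = -5·(…); ÷-5 both sides ⇒ div: -6*(-6*x) = -108.
Step 2. [-6*(-6*x) = -108] -6 out front; divide by -6. So div: -6*x = 18.
Step 3. [-6*x = 18] leading coefficient -6: divide by -6. So div: x = -3.

Answer: x ∈ {-3}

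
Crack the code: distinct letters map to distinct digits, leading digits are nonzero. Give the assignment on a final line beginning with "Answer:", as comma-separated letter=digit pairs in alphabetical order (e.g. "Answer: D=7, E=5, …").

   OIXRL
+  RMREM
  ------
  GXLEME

Step 1. [col 1: L + M ≡ E (mod 10)] no forcing yet in column 1 (carry-in 0); E=5 is free and consistent — try it, so E=5.
Step 2. [G] adding two 5-digit numbers gives at most 5+1 digits, and here it does — G is that final carry and must be 1, so G=1.
Step 3. [col 1: L + M ≡ E (mod 10)] column 1 (L + M ≡ E (mod 10), carry-in 0) doesn't pin L yet; pick L=6 and continue, so L=6.
Step 4. [col 1: L + M ≡ E (mod 10)] column 1: given L=6, E=5, carry-in 0, and digits 1,5,6 already taken and all letters distinct, L+M≡E (mod 10) forces M=9. So M=9.
Step 5. [col 2: R + E ≡ M (mod 10)] column 2: given E=5, M=9, carry-in 1, and digits 1,5,6,9 already taken and all letters distinct, R+E≡M (mod 10) forces R=3. So R=3.
Step 6. [col 3: X + R ≡ E (mod 10)] from column 3 (R=3, E=5, carry-in 0, digits 1,3,5,6,9 already taken and all letters distinct): X must equal 2 ⇒ X=2.
Step 7. [col 4: I + M ≡ L (mod 10)] from column 4 (M=9, L=6, carry-in 0, digits 1,2,3,5,6,9 already taken and all letters distinct): I must equal 7 ⇒ I=7.
Step 8. [col 5: O + R ≡ X (mod 10)] column 5: given R=3, X=2, carry-in 1, and digits 1,2,3,5,6,7,9 already taken and all letters distinct, O+R≡X (mod 10) forces O=8, so O=8.

Answer: E=5, G=1, I=7, L=6, M=9, O=8, R=3, X=2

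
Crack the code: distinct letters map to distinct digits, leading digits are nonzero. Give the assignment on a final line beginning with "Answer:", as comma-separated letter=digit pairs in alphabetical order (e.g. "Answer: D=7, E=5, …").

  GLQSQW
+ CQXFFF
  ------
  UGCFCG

Step 1. [col 1: W + F ≡ G (mod 10)] W=2 is one option consistent with column 1 (W + F ≡ G (mod 10), carry-in 0) — take it ⇒ W=2.
Step 2. [col 1: W + F ≡ G (mod 10)] no forcing yet in column 1 (carry-in 0); G=7 is free and consistent — try it, so G=7.
Step 3. [col 1: W + F ≡ G (mod 10)] from column 1 (W=2, G=7, carry-in 0, digits 2,7 already taken and all letters distinct): F must equal 5. So F=5.
Step 4. [col 2: Q + F ≡ C (mod 10)] C=1 is one option consistent with column 2 (Q + F ≡ C (mod 10), carry-in 0) — take it. So C=1.
Step 5. [col 2: Q + F ≡ C (mod 10)] column 2 reads Q+F+carry(0)=C with F=5, C=1; with digits 1,2,5,7 already taken and all letters distinct, the only value for Q is 6. So Q=6.
Step 6. [col 3: S + F ≡ F (mod 10)] column 3 reads S+F+carry(1)=F with F=5; with digits 1,2,5,6,7 already taken and all letters distinct, the only value for S is 9. So S=9.
Step 7. [col 4: Q + X ≡ C (mod 10)] in column 4 we have Q+X≡C with carry-in 1; given Q=6, C=1 and digits 1,2,5,6,7,9 already taken and all letters distinct, that pins X to 4 ⇒ X=4.
Step 8. [col 5: L + Q ≡ G (mod 10)] from column 5 (Q=6, G=7, carry-in 1, digits 1,2,4,5,6,7,9 already taken and all letters distinct): L must equal 0 ⇒ L=0.
Step 9. [col 6: G + C ≡ U (mod 10)] from column 6 (G=7, C=1, carry-in 0, digits 0,1,2,4,5,6,7,9 already taken and all letters distinct): U must equal 8, so U=8.

Answer: C=1, F=5, G=7, L=0, Q=6, S=9, U=8, W=2, X=4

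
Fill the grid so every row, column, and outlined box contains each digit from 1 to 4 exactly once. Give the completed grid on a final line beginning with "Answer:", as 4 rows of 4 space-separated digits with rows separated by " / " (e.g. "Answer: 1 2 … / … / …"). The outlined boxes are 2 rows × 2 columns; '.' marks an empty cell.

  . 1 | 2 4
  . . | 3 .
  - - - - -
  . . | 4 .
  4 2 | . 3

Step 1. [r3c1∈{1,3}] col 1 places 1 nowhere but r3c1, so r3c1=1.
Step 2. [r2c4∈{1}] nothing but 1 survives at r2c4 ⇒ r2c4=1.
Step 3. [r2c1∈{2}] r2c1 is down to just 2. So r2c1=2.
Step 4. [r4c3∈{1}] r4c3 has the single candidate 1, so r4c3=1.
Step 5. [r3c2∈{3}] nothing but 3 survives at r3c2. So r3c2=3.
Step 6. [r1c1∈{3}] only 3 remains possible at r1c1, so r1c1=3.
Step 7. [r3c4∈{2}] r3c4's peers cover all but 2 ⇒ r3c4=2.
Step 8. [r2c2∈{4}] r2c2 has the single candidate 4, so r2c2=4.

Answer: 3 1 2 4 / 2 4 3 1 / 1 3 4 2 / 4 2 1 3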